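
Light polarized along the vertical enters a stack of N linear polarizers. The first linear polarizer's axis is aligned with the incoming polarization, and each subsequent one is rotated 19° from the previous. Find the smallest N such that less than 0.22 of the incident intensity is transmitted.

N = 15

First polarizer is aligned with the polarization: full transmission.
Each further stage multiplies by cos²(19°) = 0.894.
After N polarizers: T = 0.894^(N−1). Require T < 0.22 ⇒ N−1 > ln(0.22)/ln(0.894) = 13.51, so N−1 ≥ 14 and N = 15.
Check: N=15 gives T = 0.2083 < 0.22; N=14 gives T = 0.233.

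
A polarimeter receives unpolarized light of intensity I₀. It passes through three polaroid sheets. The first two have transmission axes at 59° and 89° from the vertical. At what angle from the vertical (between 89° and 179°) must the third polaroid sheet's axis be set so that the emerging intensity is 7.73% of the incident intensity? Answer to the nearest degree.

θ ≈ 152°

Unpolarized light through the first polarizer → I₁ = ½ I₀, now polarized at 59°.
I₂ = I₁ cos²(89° − 59°) = 0.5 I₀ · cos²(30°) = 0.375 I₀.
Need I₃/I₀ = 0.0773, so cos²(θ − 89°) = 0.0773 / 0.375 = 0.2061.
θ − 89° = arccos(√0.2061) = 63.0°, giving θ ≈ 89 + 63.0 = 152.0°.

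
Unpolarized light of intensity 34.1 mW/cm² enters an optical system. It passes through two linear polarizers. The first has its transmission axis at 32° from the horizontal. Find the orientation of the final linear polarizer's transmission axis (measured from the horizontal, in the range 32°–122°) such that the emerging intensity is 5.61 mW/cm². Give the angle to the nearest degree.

θ ≈ 87°

Unpolarized light through the first polarizer → I₁ = ½ I₀, now polarized at 32°.
Target fraction: 5.61 / 34.1 mW/cm² = 0.1645 of I₀.
Need I₂/I₀ = 0.1645, so cos²(θ − 32°) = 0.1645 / 0.5 = 0.329.
θ − 32° = arccos(√0.329) = 55.0°, giving θ ≈ 32 + 55.0 = 87.0°.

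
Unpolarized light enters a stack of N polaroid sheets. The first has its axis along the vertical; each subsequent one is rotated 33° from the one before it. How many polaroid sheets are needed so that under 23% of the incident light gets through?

N = 4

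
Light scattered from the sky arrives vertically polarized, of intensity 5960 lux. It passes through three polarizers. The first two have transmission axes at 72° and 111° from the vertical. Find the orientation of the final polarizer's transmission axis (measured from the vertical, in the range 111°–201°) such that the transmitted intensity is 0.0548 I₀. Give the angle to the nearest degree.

I₁ = I₀ cos²(72° − 0°) = I₀ cos²(72°) = 0.09549 I₀.
I₂ = I₁ cos²(111° − 72°) = 0.09549 I₀ · cos²(39°) = 0.05767 I₀.
Need I₃/I₀ = 0.0548, so cos²(θ − 111°) = 0.0548 / 0.05767 = 0.9502.
θ − 111° = arccos(√0.9502) = 12.9°, giving θ ≈ 111 + 12.9 = 123.9°.

θ ≈ 124°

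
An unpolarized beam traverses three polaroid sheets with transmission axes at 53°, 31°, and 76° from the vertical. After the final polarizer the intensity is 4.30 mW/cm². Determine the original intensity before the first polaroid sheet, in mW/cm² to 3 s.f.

I₀ ≈ 20.0 mW/cm²

Unpolarized light through the first polarizer → I₁ = ½ I₀, now polarized at 53°.
I₂ = I₁ cos²(31° − 53°) = 0.5 I₀ · cos²(22°) = 0.4298 I₀.
I₃ = I₂ cos²(76° − 31°) = 0.4298 I₀ · cos²(45°) = 0.2149 I₀.
So 4.30 mW/cm² = 0.2149 I₀, giving I₀ = 4.30/0.2149 = 20.01 mW/cm².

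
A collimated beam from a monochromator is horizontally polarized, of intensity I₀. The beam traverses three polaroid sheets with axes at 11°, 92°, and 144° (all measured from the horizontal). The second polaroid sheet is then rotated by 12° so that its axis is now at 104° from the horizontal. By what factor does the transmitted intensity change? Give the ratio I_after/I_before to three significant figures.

I_new/I_old ≈ 0.173

Before rotation:
By Malus's law, I₁ = I₀ cos²(11° − 0°) = I₀ cos²(11°) = 0.9636 I₀.
I₂ = I₁ cos²(92° − 11°) = 0.9636 I₀ · cos²(81°) = 0.02358 I₀.
I₃ = I₂ cos²(144° − 92°) = 0.02358 I₀ · cos²(52°) = 0.008938 I₀.
After rotation:
I₁ = I₀ cos²(11° − 0°) = I₀ cos²(11°) = 0.9636 I₀.
Angle between axes 1 and 2: 87°. I₂ = 0.9636 I₀ · cos²(87°) = 0.002639 I₀.
I₃ = I₂ cos²(144° − 104°) = 0.002639 I₀ · cos²(40°) = 0.001549 I₀.
Ratio = 0.001549 / 0.008938 = 0.1733.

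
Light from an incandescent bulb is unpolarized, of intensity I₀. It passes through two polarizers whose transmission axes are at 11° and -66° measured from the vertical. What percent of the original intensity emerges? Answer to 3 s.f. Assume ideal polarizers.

Unpolarized light through the first polarizer → I₁ = ½ I₀, now polarized at 11°.
I₂ = I₁ cos²(-66° − 11°) = 0.5 I₀ · cos²(77°) = 0.0253 I₀.
That is 2.53% of the incident intensity.

≈ 2.53%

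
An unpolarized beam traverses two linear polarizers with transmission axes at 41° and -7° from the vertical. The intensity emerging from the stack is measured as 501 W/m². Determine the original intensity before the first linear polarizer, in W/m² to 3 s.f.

Unpolarized light through the first polarizer → I₁ = ½ I₀, now polarized at 41°.
I₂ = I₁ cos²(-7° − 41°) = 0.5 I₀ · cos²(48°) = 0.2239 I₀.
So 501 W/m² = 0.2239 I₀, giving I₀ = 501/0.2239 = 2238 W/m².

I₀ ≈ 2240 W/m²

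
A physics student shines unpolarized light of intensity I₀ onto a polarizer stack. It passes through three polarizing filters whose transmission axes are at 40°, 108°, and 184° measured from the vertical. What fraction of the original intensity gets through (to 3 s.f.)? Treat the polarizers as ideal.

Unpolarized light through the first polarizer → I₁ = ½ I₀, now polarized at 40°.
I₂ = I₁ cos²(108° − 40°) = 0.5 I₀ · cos²(68°) = 0.07017 I₀.
I₃ = I₂ cos²(184° − 108°) = 0.07017 I₀ · cos²(76°) = 0.004106 I₀.
Transmitted fraction = 0.004106.

≈ 0.00411 I₀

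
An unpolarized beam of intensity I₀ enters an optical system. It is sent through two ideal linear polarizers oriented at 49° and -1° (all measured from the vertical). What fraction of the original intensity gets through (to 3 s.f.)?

≈ 0.207 I₀

Unpolarized light through the first polarizer → I₁ = ½ I₀, now polarized at 49°.
I₂ = I₁ cos²(-1° − 49°) = 0.5 I₀ · cos²(50°) = 0.2066 I₀.
Transmitted fraction = 0.2066.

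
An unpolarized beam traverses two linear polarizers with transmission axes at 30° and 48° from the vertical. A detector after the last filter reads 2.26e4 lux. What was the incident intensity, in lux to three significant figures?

Unpolarized light through the first polarizer → I₁ = ½ I₀, now polarized at 30°.
I₂ = I₁ cos²(48° − 30°) = 0.5 I₀ · cos²(18°) = 0.4523 I₀.
So 2.26e4 lux = 0.4523 I₀, giving I₀ = 2.26e4/0.4523 = 4.997e+04 lux.

I₀ ≈ 5.00e4 lux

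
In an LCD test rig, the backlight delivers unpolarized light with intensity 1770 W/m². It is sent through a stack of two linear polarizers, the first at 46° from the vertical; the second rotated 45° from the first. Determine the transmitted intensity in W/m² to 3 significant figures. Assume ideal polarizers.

I ≈ 443 W/m²

Unpolarized light through the first polarizer → I₁ = 1770 W/m²/2 = 885 W/m², polarized at 46°.
I₂ = I₁ · cos²(45°) = 885 · 0.5 = 442.5 W/m².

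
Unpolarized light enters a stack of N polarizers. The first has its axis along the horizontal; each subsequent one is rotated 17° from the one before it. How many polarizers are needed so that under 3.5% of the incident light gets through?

N = 31

First polarizer halves the unpolarized light: factor 1/2.
Each further stage multiplies by cos²(17°) = 0.9145.
After N polarizers: T = 0.5·0.9145^(N−1). Require T < 0.035 ⇒ N−1 > ln(0.035/0.5)/ln(0.9145) = 29.76, so N−1 ≥ 30 and N = 31.
Check: N=31 gives T = 0.03426 < 0.035; N=30 gives T = 0.03746.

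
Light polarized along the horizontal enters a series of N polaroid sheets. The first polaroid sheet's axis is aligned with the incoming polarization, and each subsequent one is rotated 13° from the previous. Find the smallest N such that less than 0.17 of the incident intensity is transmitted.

First polarizer is aligned with the polarization: full transmission.
Each further stage multiplies by cos²(13°) = 0.9494.
After N polarizers: T = 0.9494^(N−1). Require T < 0.17 ⇒ N−1 > ln(0.17)/ln(0.9494) = 34.12, so N−1 ≥ 35 and N = 36.
Check: N=36 gives T = 0.1624 < 0.17; N=35 gives T = 0.1711.

N = 36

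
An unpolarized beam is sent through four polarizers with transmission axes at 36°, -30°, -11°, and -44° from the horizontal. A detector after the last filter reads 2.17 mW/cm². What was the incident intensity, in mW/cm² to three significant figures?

Unpolarized light through the first polarizer → I₁ = ½ I₀, now polarized at 36°.
I₂ = I₁ cos²(-30° − 36°) = 0.5 I₀ · cos²(66°) = 0.08272 I₀.
I₃ = I₂ cos²(-11° + 30°) = 0.08272 I₀ · cos²(19°) = 0.07395 I₀.
I₄ = I₃ cos²(-44° + 11°) = 0.07395 I₀ · cos²(33°) = 0.05201 I₀.
So 2.17 mW/cm² = 0.05201 I₀, giving I₀ = 2.17/0.05201 = 41.72 mW/cm².

I₀ ≈ 41.7 mW/cm²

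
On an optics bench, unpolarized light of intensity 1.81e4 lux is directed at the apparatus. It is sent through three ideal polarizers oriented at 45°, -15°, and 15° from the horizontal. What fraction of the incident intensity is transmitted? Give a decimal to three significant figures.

Unpolarized light through the first polarizer → I₁ = 1.81e4 lux/2 = 9050 lux, polarized at 45°.
I₂ = I₁ · cos²(60°) = 9050 · 0.25 = 2263 lux.
I₃ = I₂ · cos²(30°) = 2263 · 0.75 = 1697 lux.
Transmitted fraction = 0.09375.

I/I₀ ≈ 0.0938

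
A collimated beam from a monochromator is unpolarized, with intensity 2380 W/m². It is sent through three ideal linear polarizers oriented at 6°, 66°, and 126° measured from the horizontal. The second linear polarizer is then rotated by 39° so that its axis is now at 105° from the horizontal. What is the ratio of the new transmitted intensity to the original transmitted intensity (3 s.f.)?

I_new/I_old ≈ 0.341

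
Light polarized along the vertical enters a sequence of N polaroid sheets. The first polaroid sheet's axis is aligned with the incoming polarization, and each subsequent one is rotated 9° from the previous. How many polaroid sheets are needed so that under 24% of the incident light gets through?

N = 59

First polarizer is aligned with the polarization: full transmission.
Each further stage multiplies by cos²(9°) = 0.9755.
After N polarizers: T = 0.9755^(N−1). Require T < 0.24 ⇒ N−1 > ln(0.24)/ln(0.9755) = 57.60, so N−1 ≥ 58 and N = 59.
Check: N=59 gives T = 0.2376 < 0.24; N=58 gives T = 0.2436.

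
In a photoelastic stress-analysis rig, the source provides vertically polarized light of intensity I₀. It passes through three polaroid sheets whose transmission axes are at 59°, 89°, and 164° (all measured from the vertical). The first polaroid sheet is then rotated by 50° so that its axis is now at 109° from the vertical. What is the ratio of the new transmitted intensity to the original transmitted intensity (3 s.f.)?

Before rotation:
By Malus's law, I₁ = I₀ cos²(59° − 0°) = I₀ cos²(59°) = 0.2653 I₀.
I₂ = I₁ cos²(89° − 59°) = 0.2653 I₀ · cos²(30°) = 0.1989 I₀.
I₃ = I₂ cos²(164° − 89°) = 0.1989 I₀ · cos²(75°) = 0.01333 I₀.
After rotation:
I₁ = I₀ cos²(109° − 0°) = I₀ cos²(71°) = 0.106 I₀.
I₂ = I₁ cos²(89° − 109°) = 0.106 I₀ · cos²(20°) = 0.0936 I₀.
I₃ = I₂ cos²(164° − 89°) = 0.0936 I₀ · cos²(75°) = 0.00627 I₀.
Ratio = 0.00627 / 0.01333 = 0.4705.

I_new/I_old ≈ 0.470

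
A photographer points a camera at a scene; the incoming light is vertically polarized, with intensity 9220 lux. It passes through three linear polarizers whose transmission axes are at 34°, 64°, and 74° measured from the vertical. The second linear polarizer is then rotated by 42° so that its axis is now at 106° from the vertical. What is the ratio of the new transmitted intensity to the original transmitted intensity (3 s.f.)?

I_new/I_old ≈ 0.0944

Before rotation:
By Malus's law, I₁ = I₀ cos²(34° − 0°) = I₀ cos²(34°) = 0.6873 I₀.
I₂ = I₁ cos²(64° − 34°) = 0.6873 I₀ · cos²(30°) = 0.5155 I₀.
I₃ = I₂ cos²(74° − 64°) = 0.5155 I₀ · cos²(10°) = 0.4999 I₀.
After rotation:
I₁ = I₀ cos²(34° − 0°) = I₀ cos²(34°) = 0.6873 I₀.
I₂ = I₁ cos²(106° − 34°) = 0.6873 I₀ · cos²(72°) = 0.06563 I₀.
I₃ = I₂ cos²(74° − 106°) = 0.06563 I₀ · cos²(32°) = 0.0472 I₀.
Ratio = 0.0472 / 0.4999 = 0.09442.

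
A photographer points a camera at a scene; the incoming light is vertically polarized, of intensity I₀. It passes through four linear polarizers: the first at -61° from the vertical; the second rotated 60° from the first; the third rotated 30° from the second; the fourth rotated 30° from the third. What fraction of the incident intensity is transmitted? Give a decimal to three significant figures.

I₁ = I₀ cos²(-61° − 0°) = I₀ cos²(61°) = 0.235 I₀.
I₂ = I₁ cos²(60°) = 0.235 · 0.25 I₀ = 0.05876 I₀.
I₃ = I₂ cos²(30°) = 0.05876 · 0.75 I₀ = 0.04407 I₀.
I₄ = I₃ cos²(30°) = 0.04407 · 0.75 I₀ = 0.03305 I₀.
Transmitted fraction = 0.03305.

≈ 0.0331 I₀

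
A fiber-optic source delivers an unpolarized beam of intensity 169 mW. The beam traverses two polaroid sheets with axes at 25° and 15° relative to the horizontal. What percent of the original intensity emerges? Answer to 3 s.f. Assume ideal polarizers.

Unpolarized light through the first polarizer → I₁ = 169 mW/2 = 84.5 mW, polarized at 25°.
I₂ = I₁ · cos²(10°) = 84.5 · 0.9698 = 81.95 mW.
That is 48.49% of the incident intensity.

≈ 48.5%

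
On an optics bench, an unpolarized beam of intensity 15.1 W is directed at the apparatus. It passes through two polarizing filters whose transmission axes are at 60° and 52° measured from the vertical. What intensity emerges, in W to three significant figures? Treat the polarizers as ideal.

Unpolarized light through the first polarizer → I₁ = 15.1 W/2 = 7.55 W, polarized at 60°.
I₂ = I₁ · cos²(8°) = 7.55 · 0.9806 = 7.404 W.

I ≈ 7.40 W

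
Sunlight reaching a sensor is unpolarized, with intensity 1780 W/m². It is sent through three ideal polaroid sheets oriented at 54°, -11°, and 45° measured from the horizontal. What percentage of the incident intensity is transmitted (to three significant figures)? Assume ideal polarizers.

≈ 2.79%

Unpolarized light through the first polarizer → I₁ = 1780 W/m²/2 = 890 W/m², polarized at 54°.
I₂ = I₁ · cos²(65°) = 890 · 0.1786 = 159 W/m².
I₃ = I₂ · cos²(56°) = 159 · 0.3127 = 49.71 W/m².
That is 2.792% of the incident intensity.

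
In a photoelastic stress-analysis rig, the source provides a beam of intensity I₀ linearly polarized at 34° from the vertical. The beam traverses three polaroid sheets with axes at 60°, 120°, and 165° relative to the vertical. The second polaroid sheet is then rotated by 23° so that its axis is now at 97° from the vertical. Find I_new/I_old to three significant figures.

I_new/I_old ≈ 0.716

Before rotation:
I₁ = I₀ cos²(60° − 34°) = I₀ cos²(26°) = 0.8078 I₀.
I₂ = I₁ cos²(120° − 60°) = 0.8078 I₀ · cos²(60°) = 0.202 I₀.
I₃ = I₂ cos²(165° − 120°) = 0.202 I₀ · cos²(45°) = 0.101 I₀.
After rotation:
I₁ = I₀ cos²(60° − 34°) = I₀ cos²(26°) = 0.8078 I₀.
I₂ = I₁ cos²(97° − 60°) = 0.8078 I₀ · cos²(37°) = 0.5152 I₀.
I₃ = I₂ cos²(165° − 97°) = 0.5152 I₀ · cos²(68°) = 0.07231 I₀.
Ratio = 0.07231 / 0.101 = 0.716.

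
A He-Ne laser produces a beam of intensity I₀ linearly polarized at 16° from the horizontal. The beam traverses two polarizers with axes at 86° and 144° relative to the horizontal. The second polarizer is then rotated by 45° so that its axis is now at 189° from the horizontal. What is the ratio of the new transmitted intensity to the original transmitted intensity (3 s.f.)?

I_new/I_old ≈ 0.180

Before rotation:
I₁ = I₀ cos²(86° − 16°) = I₀ cos²(70°) = 0.117 I₀.
I₂ = I₁ cos²(144° − 86°) = 0.117 I₀ · cos²(58°) = 0.03285 I₀.
After rotation:
I₁ = I₀ cos²(86° − 16°) = I₀ cos²(70°) = 0.117 I₀.
Angle between axes 1 and 2: 77°. I₂ = 0.117 I₀ · cos²(77°) = 0.005919 I₀.
Ratio = 0.005919 / 0.03285 = 0.1802.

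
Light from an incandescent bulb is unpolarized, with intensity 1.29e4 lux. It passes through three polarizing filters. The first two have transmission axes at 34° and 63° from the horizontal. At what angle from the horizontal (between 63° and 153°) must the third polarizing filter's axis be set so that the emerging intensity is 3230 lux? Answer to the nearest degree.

Unpolarized light through the first polarizer → I₁ = ½ I₀, now polarized at 34°.
I₂ = I₁ cos²(63° − 34°) = 0.5 I₀ · cos²(29°) = 0.3825 I₀.
Target fraction: 3230 / 1.29e4 lux = 0.2504 of I₀.
Need I₃/I₀ = 0.2504, so cos²(θ − 63°) = 0.2504 / 0.3825 = 0.6546.
θ − 63° = arccos(√0.6546) = 36.0°, giving θ ≈ 63 + 36.0 = 99.0°.

θ ≈ 99°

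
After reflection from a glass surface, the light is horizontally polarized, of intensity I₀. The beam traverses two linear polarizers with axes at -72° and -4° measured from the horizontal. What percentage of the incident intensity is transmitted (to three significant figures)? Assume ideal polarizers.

I₁ = I₀ cos²(-72° − 0°) = I₀ cos²(72°) = 0.09549 I₀.
I₂ = I₁ cos²(-4° + 72°) = 0.09549 I₀ · cos²(68°) = 0.0134 I₀.
That is 1.34% of the incident intensity.

≈ 1.34%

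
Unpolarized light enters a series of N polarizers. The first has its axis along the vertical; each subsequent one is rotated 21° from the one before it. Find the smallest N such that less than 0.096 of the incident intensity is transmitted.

N = 14

First polarizer halves the unpolarized light: factor 1/2.
Each further stage multiplies by cos²(21°) = 0.8716.
After N polarizers: T = 0.5·0.8716^(N−1). Require T < 0.096 ⇒ N−1 > ln(0.096/0.5)/ln(0.8716) = 12.01, so N−1 ≥ 13 and N = 14.
Check: N=14 gives T = 0.08374 < 0.096; N=13 gives T = 0.09608.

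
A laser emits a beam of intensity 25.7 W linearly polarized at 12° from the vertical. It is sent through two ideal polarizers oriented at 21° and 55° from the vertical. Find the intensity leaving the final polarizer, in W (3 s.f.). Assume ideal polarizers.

I ≈ 17.2 W

By Malus's law, I₁ = 25.7 W · cos²(9°) = 25.07 W.
I₂ = I₁ · cos²(34°) = 25.07 · 0.6873 = 17.23 W.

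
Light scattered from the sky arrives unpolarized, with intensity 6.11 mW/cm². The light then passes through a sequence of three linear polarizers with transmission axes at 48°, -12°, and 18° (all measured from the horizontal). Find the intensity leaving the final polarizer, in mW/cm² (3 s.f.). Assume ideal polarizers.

I ≈ 0.573 mW/cm²

Unpolarized light through the first polarizer → I₁ = 6.11 mW/cm²/2 = 3.055 mW/cm², polarized at 48°.
I₂ = I₁ · cos²(60°) = 3.055 · 0.25 = 0.7638 mW/cm².
I₃ = I₂ · cos²(30°) = 0.7638 · 0.75 = 0.5728 mW/cm².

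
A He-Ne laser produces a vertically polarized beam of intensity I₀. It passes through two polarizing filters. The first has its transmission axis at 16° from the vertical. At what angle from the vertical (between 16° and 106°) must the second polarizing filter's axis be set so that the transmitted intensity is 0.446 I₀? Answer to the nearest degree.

θ ≈ 62°

I₁ = I₀ cos²(16° − 0°) = I₀ cos²(16°) = 0.924 I₀.
Need I₂/I₀ = 0.446, so cos²(θ − 16°) = 0.446 / 0.924 = 0.4827.
θ − 16° = arccos(√0.4827) = 46.0°, giving θ ≈ 16 + 46.0 = 62.0°.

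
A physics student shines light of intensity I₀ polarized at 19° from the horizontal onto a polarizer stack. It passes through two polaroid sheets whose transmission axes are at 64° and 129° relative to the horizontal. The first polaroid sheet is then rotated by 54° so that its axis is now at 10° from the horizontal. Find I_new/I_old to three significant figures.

Before rotation:
I₁ = I₀ cos²(64° − 19°) = I₀ cos²(45°) = 0.5 I₀.
I₂ = I₁ cos²(129° − 64°) = 0.5 I₀ · cos²(65°) = 0.0893 I₀.
After rotation:
I₁ = I₀ cos²(10° − 19°) = I₀ cos²(9°) = 0.9755 I₀.
Angle between axes 1 and 2: 61°. I₂ = 0.9755 I₀ · cos²(61°) = 0.2293 I₀.
Ratio = 0.2293 / 0.0893 = 2.568.

I_new/I_old ≈ 2.57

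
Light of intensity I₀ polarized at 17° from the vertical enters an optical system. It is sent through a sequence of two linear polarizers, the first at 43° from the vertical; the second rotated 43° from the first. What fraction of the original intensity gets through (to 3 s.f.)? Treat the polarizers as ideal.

≈ 0.432 I₀

I₁ = I₀ cos²(43° − 17°) = I₀ cos²(26°) = 0.8078 I₀.
I₂ = I₁ cos²(43°) = 0.8078 · 0.5349 I₀ = 0.4321 I₀.
Transmitted fraction = 0.4321.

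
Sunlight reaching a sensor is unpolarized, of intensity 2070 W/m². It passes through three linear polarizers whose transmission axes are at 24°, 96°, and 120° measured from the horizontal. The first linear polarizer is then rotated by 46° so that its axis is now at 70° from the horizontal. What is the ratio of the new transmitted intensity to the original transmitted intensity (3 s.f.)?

I_new/I_old ≈ 8.46

Before rotation:
Unpolarized light through the first polarizer → I₁ = ½ I₀, now polarized at 24°.
I₂ = I₁ cos²(96° − 24°) = 0.5 I₀ · cos²(72°) = 0.04775 I₀.
I₃ = I₂ cos²(120° − 96°) = 0.04775 I₀ · cos²(24°) = 0.03985 I₀.
After rotation:
Unpolarized light through the first polarizer → I₁ = ½ I₀, now polarized at 70°.
I₂ = I₁ cos²(96° − 70°) = 0.5 I₀ · cos²(26°) = 0.4039 I₀.
I₃ = I₂ cos²(120° − 96°) = 0.4039 I₀ · cos²(24°) = 0.3371 I₀.
Ratio = 0.3371 / 0.03985 = 8.46.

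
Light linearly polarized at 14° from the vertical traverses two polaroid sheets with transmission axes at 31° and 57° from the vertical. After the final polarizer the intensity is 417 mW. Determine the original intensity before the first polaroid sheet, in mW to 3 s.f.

I₀ ≈ 564 mW

I₁ = I₀ cos²(31° − 14°) = I₀ cos²(17°) = 0.9145 I₀.
I₂ = I₁ cos²(57° − 31°) = 0.9145 I₀ · cos²(26°) = 0.7388 I₀.
So 417 mW = 0.7388 I₀, giving I₀ = 417/0.7388 = 564.4 mW.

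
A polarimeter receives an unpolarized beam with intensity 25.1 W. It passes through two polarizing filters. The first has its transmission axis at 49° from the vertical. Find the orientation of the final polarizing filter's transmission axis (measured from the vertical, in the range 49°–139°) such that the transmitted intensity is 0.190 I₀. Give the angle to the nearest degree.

θ ≈ 101°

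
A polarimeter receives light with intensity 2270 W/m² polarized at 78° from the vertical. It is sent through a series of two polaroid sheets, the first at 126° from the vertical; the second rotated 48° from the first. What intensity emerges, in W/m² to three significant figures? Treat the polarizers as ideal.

I₁ = 2270 W/m² · cos²(48°) = 1016 W/m².
I₂ = I₁ · cos²(48°) = 1016 · 0.4477 = 455.1 W/m².

I ≈ 455 W/m²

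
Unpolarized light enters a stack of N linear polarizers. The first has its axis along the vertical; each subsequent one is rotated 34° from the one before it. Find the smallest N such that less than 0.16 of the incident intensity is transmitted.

N = 5

First polarizer halves the unpolarized light: factor 1/2.
Each further stage multiplies by cos²(34°) = 0.6873.
After N polarizers: T = 0.5·0.6873^(N−1). Require T < 0.16 ⇒ N−1 > ln(0.16/0.5)/ln(0.6873) = 3.04, so N−1 ≥ 4 and N = 5.
Check: N=5 gives T = 0.1116 < 0.16; N=4 gives T = 0.1623.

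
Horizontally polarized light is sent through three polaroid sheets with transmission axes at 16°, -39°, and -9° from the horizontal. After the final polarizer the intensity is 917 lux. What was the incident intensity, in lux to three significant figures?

I₁ = I₀ cos²(16° − 0°) = I₀ cos²(16°) = 0.924 I₀.
I₂ = I₁ cos²(-39° − 16°) = 0.924 I₀ · cos²(55°) = 0.304 I₀.
I₃ = I₂ cos²(-9° + 39°) = 0.304 I₀ · cos²(30°) = 0.228 I₀.
So 917 lux = 0.228 I₀, giving I₀ = 917/0.228 = 4022 lux.

I₀ ≈ 4020 lux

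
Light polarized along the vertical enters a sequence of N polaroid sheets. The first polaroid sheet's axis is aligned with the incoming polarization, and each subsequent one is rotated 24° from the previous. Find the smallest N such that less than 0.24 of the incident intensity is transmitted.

N = 9

First polarizer is aligned with the polarization: full transmission.
Each further stage multiplies by cos²(24°) = 0.8346.
After N polarizers: T = 0.8346^(N−1). Require T < 0.24 ⇒ N−1 > ln(0.24)/ln(0.8346) = 7.89, so N−1 ≥ 8 and N = 9.
Check: N=9 gives T = 0.2353 < 0.24; N=8 gives T = 0.282.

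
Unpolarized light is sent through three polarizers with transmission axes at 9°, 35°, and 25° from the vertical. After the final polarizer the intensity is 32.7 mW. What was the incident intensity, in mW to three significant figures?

Unpolarized light through the first polarizer → I₁ = ½ I₀, now polarized at 9°.
I₂ = I₁ cos²(35° − 9°) = 0.5 I₀ · cos²(26°) = 0.4039 I₀.
I₃ = I₂ cos²(25° − 35°) = 0.4039 I₀ · cos²(10°) = 0.3917 I₀.
So 32.7 mW = 0.3917 I₀, giving I₀ = 32.7/0.3917 = 83.47 mW.

I₀ ≈ 83.5 mW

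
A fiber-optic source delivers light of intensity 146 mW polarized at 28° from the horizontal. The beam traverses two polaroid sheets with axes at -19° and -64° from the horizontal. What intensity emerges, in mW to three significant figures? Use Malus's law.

By Malus's law, I₁ = 146 mW · cos²(47°) = 67.91 mW.
I₂ = I₁ · cos²(45°) = 67.91 · 0.5 = 33.95 mW.

I ≈ 34.0 mW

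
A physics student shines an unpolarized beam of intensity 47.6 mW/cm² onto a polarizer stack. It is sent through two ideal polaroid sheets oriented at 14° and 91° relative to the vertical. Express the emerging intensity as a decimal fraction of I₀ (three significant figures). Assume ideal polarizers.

Unpolarized light through the first polarizer → I₁ = 47.6 mW/cm²/2 = 23.8 mW/cm², polarized at 14°.
I₂ = I₁ · cos²(77°) = 23.8 · 0.0506 = 1.204 mW/cm².
Transmitted fraction = 0.0253.

I/I₀ ≈ 0.0253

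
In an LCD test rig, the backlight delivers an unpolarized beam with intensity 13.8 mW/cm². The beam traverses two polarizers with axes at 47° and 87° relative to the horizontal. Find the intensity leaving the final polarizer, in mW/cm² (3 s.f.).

I ≈ 4.05 mW/cm²

Unpolarized light through the first polarizer → I₁ = 13.8 mW/cm²/2 = 6.9 mW/cm², polarized at 47°.
I₂ = I₁ · cos²(40°) = 6.9 · 0.5868 = 4.049 mW/cm².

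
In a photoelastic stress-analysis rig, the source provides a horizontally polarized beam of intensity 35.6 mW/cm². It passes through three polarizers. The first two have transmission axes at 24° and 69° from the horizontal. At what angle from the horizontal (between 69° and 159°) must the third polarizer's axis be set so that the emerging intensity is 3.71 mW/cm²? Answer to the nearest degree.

θ ≈ 129°

By Malus's law, I₁ = I₀ cos²(24° − 0°) = I₀ cos²(24°) = 0.8346 I₀.
I₂ = I₁ cos²(69° − 24°) = 0.8346 I₀ · cos²(45°) = 0.4173 I₀.
Target fraction: 3.71 / 35.6 mW/cm² = 0.1042 of I₀.
Need I₃/I₀ = 0.1042, so cos²(θ − 69°) = 0.1042 / 0.4173 = 0.2497.
θ − 69° = arccos(√0.2497) = 60.0°, giving θ ≈ 69 + 60.0 = 129.0°.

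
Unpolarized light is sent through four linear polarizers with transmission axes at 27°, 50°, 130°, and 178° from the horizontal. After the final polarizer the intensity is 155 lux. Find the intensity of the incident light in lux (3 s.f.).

I₀ ≈ 2.71e4 lux

Unpolarized light through the first polarizer → I₁ = ½ I₀, now polarized at 27°.
I₂ = I₁ cos²(50° − 27°) = 0.5 I₀ · cos²(23°) = 0.4237 I₀.
I₃ = I₂ cos²(130° − 50°) = 0.4237 I₀ · cos²(80°) = 0.01278 I₀.
I₄ = I₃ cos²(178° − 130°) = 0.01278 I₀ · cos²(48°) = 0.00572 I₀.
So 155 lux = 0.00572 I₀, giving I₀ = 155/0.00572 = 2.71e+04 lux.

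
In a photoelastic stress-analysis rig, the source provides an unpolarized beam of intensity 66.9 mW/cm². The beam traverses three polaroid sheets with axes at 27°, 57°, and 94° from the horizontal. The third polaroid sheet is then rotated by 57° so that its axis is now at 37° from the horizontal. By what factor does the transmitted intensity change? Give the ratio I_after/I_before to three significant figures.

I_new/I_old ≈ 1.38

Before rotation:
Unpolarized light through the first polarizer → I₁ = ½ I₀, now polarized at 27°.
I₂ = I₁ cos²(57° − 27°) = 0.5 I₀ · cos²(30°) = 0.375 I₀.
I₃ = I₂ cos²(94° − 57°) = 0.375 I₀ · cos²(37°) = 0.2392 I₀.
After rotation:
Unpolarized light through the first polarizer → I₁ = ½ I₀, now polarized at 27°.
I₂ = I₁ cos²(57° − 27°) = 0.5 I₀ · cos²(30°) = 0.375 I₀.
I₃ = I₂ cos²(37° − 57°) = 0.375 I₀ · cos²(20°) = 0.3311 I₀.
Ratio = 0.3311 / 0.2392 = 1.384.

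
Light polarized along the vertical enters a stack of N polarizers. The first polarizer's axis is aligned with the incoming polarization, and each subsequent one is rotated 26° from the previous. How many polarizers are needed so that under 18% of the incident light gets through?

N = 10

First polarizer is aligned with the polarization: full transmission.
Each further stage multiplies by cos²(26°) = 0.8078.
After N polarizers: T = 0.8078^(N−1). Require T < 0.18 ⇒ N−1 > ln(0.18)/ln(0.8078) = 8.04, so N−1 ≥ 9 and N = 10.
Check: N=10 gives T = 0.1465 < 0.18; N=9 gives T = 0.1814.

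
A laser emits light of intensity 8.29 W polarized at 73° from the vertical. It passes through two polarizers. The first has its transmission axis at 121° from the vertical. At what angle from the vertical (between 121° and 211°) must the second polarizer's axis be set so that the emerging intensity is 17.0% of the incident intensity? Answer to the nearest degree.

By Malus's law, I₁ = I₀ cos²(121° − 73°) = I₀ cos²(48°) = 0.4477 I₀.
Need I₂/I₀ = 0.17, so cos²(θ − 121°) = 0.17 / 0.4477 = 0.3797.
θ − 121° = arccos(√0.3797) = 52.0°, giving θ ≈ 121 + 52.0 = 173.0°.

θ ≈ 173°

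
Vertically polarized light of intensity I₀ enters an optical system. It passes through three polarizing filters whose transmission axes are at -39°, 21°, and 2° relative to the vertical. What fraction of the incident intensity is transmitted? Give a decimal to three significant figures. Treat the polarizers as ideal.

≈ 0.135 I₀

By Malus's law, I₁ = I₀ cos²(-39° − 0°) = I₀ cos²(39°) = 0.604 I₀.
I₂ = I₁ cos²(21° + 39°) = 0.604 I₀ · cos²(60°) = 0.151 I₀.
I₃ = I₂ cos²(2° − 21°) = 0.151 I₀ · cos²(19°) = 0.135 I₀.
Transmitted fraction = 0.135.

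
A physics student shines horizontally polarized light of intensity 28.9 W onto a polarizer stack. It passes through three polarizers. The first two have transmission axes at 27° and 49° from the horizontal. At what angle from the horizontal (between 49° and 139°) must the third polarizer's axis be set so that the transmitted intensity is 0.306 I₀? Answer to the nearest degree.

θ ≈ 97°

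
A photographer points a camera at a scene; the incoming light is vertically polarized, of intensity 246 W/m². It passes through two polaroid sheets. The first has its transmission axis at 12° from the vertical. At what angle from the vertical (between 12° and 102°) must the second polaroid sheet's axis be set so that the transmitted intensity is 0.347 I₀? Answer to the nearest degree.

I₁ = I₀ cos²(12° − 0°) = I₀ cos²(12°) = 0.9568 I₀.
Need I₂/I₀ = 0.347, so cos²(θ − 12°) = 0.347 / 0.9568 = 0.3627.
θ − 12° = arccos(√0.3627) = 53.0°, giving θ ≈ 12 + 53.0 = 65.0°.

θ ≈ 65°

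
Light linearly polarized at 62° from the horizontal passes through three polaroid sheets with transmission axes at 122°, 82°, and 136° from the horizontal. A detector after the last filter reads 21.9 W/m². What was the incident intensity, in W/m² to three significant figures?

I₀ ≈ 432 W/m²

I₁ = I₀ cos²(122° − 62°) = I₀ cos²(60°) = 0.25 I₀.
I₂ = I₁ cos²(82° − 122°) = 0.25 I₀ · cos²(40°) = 0.1467 I₀.
I₃ = I₂ cos²(136° − 82°) = 0.1467 I₀ · cos²(54°) = 0.05069 I₀.
So 21.9 W/m² = 0.05069 I₀, giving I₀ = 21.9/0.05069 = 432.1 W/m².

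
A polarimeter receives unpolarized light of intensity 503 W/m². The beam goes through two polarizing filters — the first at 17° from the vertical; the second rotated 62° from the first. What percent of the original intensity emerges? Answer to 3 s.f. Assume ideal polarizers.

≈ 11.0%

Unpolarized light through the first polarizer → I₁ = 503 W/m²/2 = 251.5 W/m², polarized at 17°.
I₂ = I₁ · cos²(62°) = 251.5 · 0.2204 = 55.43 W/m².
That is 11.02% of the incident intensity.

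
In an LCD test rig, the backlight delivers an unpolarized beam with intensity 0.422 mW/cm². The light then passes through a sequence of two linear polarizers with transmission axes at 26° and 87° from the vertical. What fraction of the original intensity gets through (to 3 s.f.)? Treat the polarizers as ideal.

I/I₀ ≈ 0.118

Unpolarized light through the first polarizer → I₁ = 0.422 mW/cm²/2 = 0.211 mW/cm², polarized at 26°.
I₂ = I₁ · cos²(61°) = 0.211 · 0.235 = 0.04959 mW/cm².
Transmitted fraction = 0.1175.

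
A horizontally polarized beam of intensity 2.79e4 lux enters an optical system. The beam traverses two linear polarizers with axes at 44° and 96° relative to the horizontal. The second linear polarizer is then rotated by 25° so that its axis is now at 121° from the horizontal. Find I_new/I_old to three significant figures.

I_new/I_old ≈ 0.134

Before rotation:
I₁ = I₀ cos²(44° − 0°) = I₀ cos²(44°) = 0.5174 I₀.
I₂ = I₁ cos²(96° − 44°) = 0.5174 I₀ · cos²(52°) = 0.1961 I₀.
After rotation:
I₁ = I₀ cos²(44° − 0°) = I₀ cos²(44°) = 0.5174 I₀.
I₂ = I₁ cos²(121° − 44°) = 0.5174 I₀ · cos²(77°) = 0.02618 I₀.
Ratio = 0.02618 / 0.1961 = 0.1335.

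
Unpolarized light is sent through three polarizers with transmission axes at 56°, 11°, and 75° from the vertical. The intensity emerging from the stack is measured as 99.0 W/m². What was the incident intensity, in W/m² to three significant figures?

Unpolarized light through the first polarizer → I₁ = ½ I₀, now polarized at 56°.
I₂ = I₁ cos²(11° − 56°) = 0.5 I₀ · cos²(45°) = 0.25 I₀.
I₃ = I₂ cos²(75° − 11°) = 0.25 I₀ · cos²(64°) = 0.04804 I₀.
So 99.0 W/m² = 0.04804 I₀, giving I₀ = 99.0/0.04804 = 2061 W/m².

I₀ ≈ 2060 W/m²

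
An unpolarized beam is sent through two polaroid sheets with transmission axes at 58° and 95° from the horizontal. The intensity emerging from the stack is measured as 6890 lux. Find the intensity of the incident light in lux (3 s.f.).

I₀ ≈ 2.16e4 lux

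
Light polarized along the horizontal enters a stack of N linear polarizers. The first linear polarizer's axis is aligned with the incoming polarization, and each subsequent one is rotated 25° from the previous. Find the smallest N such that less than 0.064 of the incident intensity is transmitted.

N = 15

First polarizer is aligned with the polarization: full transmission.
Each further stage multiplies by cos²(25°) = 0.8214.
After N polarizers: T = 0.8214^(N−1). Require T < 0.064 ⇒ N−1 > ln(0.064)/ln(0.8214) = 13.97, so N−1 ≥ 14 and N = 15.
Check: N=15 gives T = 0.06364 < 0.064; N=14 gives T = 0.07748.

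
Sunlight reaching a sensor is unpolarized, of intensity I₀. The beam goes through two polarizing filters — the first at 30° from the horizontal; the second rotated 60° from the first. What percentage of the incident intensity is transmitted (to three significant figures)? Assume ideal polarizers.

≈ 12.5%

Unpolarized light through the first polarizer → I₁ = ½ I₀, now polarized at 30°.
I₂ = I₁ cos²(60°) = 0.5 · 0.25 I₀ = 0.125 I₀.
That is 12.5% of the incident intensity.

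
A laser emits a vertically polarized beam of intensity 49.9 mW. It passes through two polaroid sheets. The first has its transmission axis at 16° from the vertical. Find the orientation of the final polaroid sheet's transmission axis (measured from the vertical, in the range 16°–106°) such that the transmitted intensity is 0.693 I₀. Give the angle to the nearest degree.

θ ≈ 46°

By Malus's law, I₁ = I₀ cos²(16° − 0°) = I₀ cos²(16°) = 0.924 I₀.
Need I₂/I₀ = 0.693, so cos²(θ − 16°) = 0.693 / 0.924 = 0.75.
θ − 16° = arccos(√0.75) = 30.0°, giving θ ≈ 16 + 30.0 = 46.0°.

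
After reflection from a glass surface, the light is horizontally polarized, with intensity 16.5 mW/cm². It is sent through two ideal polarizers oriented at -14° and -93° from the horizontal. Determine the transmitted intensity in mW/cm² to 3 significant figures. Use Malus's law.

By Malus's law, I₁ = 16.5 mW/cm² · cos²(14°) = 15.53 mW/cm².
I₂ = I₁ · cos²(79°) = 15.53 · 0.03641 = 0.5656 mW/cm².

I ≈ 0.566 mW/cm²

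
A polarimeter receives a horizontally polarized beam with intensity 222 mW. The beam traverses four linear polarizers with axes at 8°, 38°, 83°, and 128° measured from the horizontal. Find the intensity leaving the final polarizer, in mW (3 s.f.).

I ≈ 40.8 mW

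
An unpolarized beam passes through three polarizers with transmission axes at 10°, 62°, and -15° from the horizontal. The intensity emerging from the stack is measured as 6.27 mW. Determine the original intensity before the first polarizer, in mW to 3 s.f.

I₀ ≈ 654 mW

Unpolarized light through the first polarizer → I₁ = ½ I₀, now polarized at 10°.
I₂ = I₁ cos²(62° − 10°) = 0.5 I₀ · cos²(52°) = 0.1895 I₀.
I₃ = I₂ cos²(-15° − 62°) = 0.1895 I₀ · cos²(77°) = 0.00959 I₀.
So 6.27 mW = 0.00959 I₀, giving I₀ = 6.27/0.00959 = 653.8 mW.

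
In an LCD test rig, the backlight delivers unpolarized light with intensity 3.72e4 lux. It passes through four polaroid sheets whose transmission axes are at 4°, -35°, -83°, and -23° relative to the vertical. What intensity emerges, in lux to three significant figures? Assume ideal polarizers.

Unpolarized light through the first polarizer → I₁ = 3.72e4 lux/2 = 1.86e+04 lux, polarized at 4°.
I₂ = I₁ · cos²(39°) = 1.86e+04 · 0.604 = 1.123e+04 lux.
I₃ = I₂ · cos²(48°) = 1.123e+04 · 0.4477 = 5030 lux.
I₄ = I₃ · cos²(60°) = 5030 · 0.25 = 1257 lux.

I ≈ 1260 lux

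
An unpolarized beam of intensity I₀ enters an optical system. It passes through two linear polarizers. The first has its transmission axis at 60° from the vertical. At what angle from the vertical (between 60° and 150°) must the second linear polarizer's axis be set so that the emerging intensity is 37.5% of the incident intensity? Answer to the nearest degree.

θ ≈ 90°

Unpolarized light through the first polarizer → I₁ = ½ I₀, now polarized at 60°.
Need I₂/I₀ = 0.375, so cos²(θ − 60°) = 0.375 / 0.5 = 0.75.
θ − 60° = arccos(√0.75) = 30.0°, giving θ ≈ 60 + 30.0 = 90.0°.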